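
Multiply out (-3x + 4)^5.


Expand (-3x + 4)^5 by repeated multiplication:
  (-3x + 4)^2 = 9x^2 - 24x + 16
  (-3x + 4)^3 = -27x^3 + 108x^2 - 144x + 64
  (-3x + 4)^4 = 81x^4 - 432x^3 + 864x^2 - 768x + 256
= -243x^5 + 1620x^4 - 4320x^3 + 5760x^2 - 3840x + 1024


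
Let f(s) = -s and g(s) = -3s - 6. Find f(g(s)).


Substitute g(s) into f:
f(g(s)) = -1*(-3s - 6)
Expand and combine: 3s + 6


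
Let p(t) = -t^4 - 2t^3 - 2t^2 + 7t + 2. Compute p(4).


Using direct substitution:
  -1 * (4)^4 = -256
  -2 * (4)^3 = -128
  -2 * (4)^2 = -32
  7 * (4)^1 = 28
  constant: 2
Sum = -256 - 128 - 32 + 28 + 2 = -386


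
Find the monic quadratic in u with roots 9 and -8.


p(u) = (u - 9)(u + 8)
Expand: u^2 - u - 72


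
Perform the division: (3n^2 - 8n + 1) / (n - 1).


(3n^2 - 8n + 1) / (n - 1)
Step 1: 3n * (n - 1) = 3n^2 - 3n; subtract.
Step 2: -5 * (n - 1) = -5n + 5; subtract.
Quotient: 3n - 5, Remainder: -4


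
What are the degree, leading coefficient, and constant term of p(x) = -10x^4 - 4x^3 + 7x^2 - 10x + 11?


Highest power of x is 4, with coefficient -10. Constant term is 11.
Degree = 4, leading coefficient = -10, constant term = 11


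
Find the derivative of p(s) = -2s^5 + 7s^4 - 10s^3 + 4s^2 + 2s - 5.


Apply the power rule term by term:
  d/ds(-2s^5) = -10s^4
  d/ds(7s^4) = 28s^3
  d/ds(-10s^3) = -30s^2
  d/ds(4s^2) = 8s
  d/ds(2s) = 2
  d/ds(-5) = 0
p'(s) = -10s^4 + 28s^3 - 30s^2 + 8s + 2


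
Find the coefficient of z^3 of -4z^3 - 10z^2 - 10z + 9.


Read off the coefficient of z^3: -4


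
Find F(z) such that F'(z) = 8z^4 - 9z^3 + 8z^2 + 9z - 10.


Reverse power rule on each term:
  ∫ 8z^4 dz = (8/5)z^5
  ∫ -9z^3 dz = -(9/4)z^4
  ∫ 8z^2 dz = (8/3)z^3
  ∫ 9z dz = (9/2)z^2
  ∫ -10 dz = -10z
F(z) = (8/5)z^5 - (9/4)z^4 + (8/3)z^3 + (9/2)z^2 - 10z + C


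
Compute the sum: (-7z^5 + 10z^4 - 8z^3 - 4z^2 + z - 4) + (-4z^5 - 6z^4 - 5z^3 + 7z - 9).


Align terms by degree and add:
  -7z^5 + 10z^4 - 8z^3 - 4z^2 + z - 4
  -4z^5 - 6z^4 - 5z^3 + 7z - 9
= -11z^5 + 4z^4 - 13z^3 - 4z^2 + 8z - 13


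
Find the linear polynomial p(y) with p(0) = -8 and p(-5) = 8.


p(y) = my + b. Using p(0)=-8, p(-5)=8:
m = (-8 - 8)/(0 + 5) = -16/5 = -16/5
b = -8 - m*(0) = -8 = -8
p(y) = -(16/5)y - 8


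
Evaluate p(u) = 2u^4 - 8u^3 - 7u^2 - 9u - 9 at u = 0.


Using direct substitution:
  2 * (0)^4 = 0
  -8 * (0)^3 = 0
  -7 * (0)^2 = 0
  -9 * (0)^1 = 0
  constant: -9
Sum = 0 + 0 + 0 + 0 - 9 = -9


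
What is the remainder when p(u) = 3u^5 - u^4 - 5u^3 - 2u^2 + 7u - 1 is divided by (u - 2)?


By the Remainder Theorem, the remainder equals p(2):
  3*(2)^5 = 96
  -1*(2)^4 = -16
  -5*(2)^3 = -40
  -2*(2)^2 = -8
  7*(2)^1 = 14
  constant: -1
Sum: 96 - 16 - 40 - 8 + 14 - 1 = 45


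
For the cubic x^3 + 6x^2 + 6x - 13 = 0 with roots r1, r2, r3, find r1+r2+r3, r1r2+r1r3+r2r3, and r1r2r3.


Monic cubic x^3+bx^2+cx+d=0: sum=-b, pairwise sum=c, product=-d.
b=6, c=6, d=-13
r1+r2+r3 = -6
r1r2+r1r3+r2r3 = 6
r1r2r3 = 13


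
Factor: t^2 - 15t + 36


Roots satisfy r1 + r2 = -b/a = 15 and r1*r2 = c/a = 36.
So r1 = 3, r2 = 12.
t^2 - 15t + 36 = (t - r1)(t - r2) = (t - 3)(t - 12)


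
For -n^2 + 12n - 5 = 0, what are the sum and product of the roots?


For an^2+bn+c=0: sum = -b/a, product = c/a.
a=-1, b=12, c=-5
Sum = -(12)/-1 = 12
Product = (-5)/-1 = 5


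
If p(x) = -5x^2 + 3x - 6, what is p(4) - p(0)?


p(4) = -74
p(0) = -6
p(4) - p(0) = -74 + 6 = -68


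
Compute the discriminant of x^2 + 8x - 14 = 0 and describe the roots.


D = b^2 - 4ac = (8)^2 - 4(1)(-14) = 64 + 56 = 120
Since D > 0: two distinct irrational roots


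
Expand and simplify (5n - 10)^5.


Expand (5n - 10)^5 by repeated multiplication:
  (5n - 10)^2 = 25n^2 - 100n + 100
  (5n - 10)^3 = 125n^3 - 750n^2 + 1500n - 1000
  (5n - 10)^4 = 625n^4 - 5000n^3 + 15000n^2 - 20000n + 10000
= 3125n^5 - 31250n^4 + 125000n^3 - 250000n^2 + 250000n - 100000


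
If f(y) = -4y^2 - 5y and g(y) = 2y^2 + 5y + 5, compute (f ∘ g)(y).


Substitute g(y) into f:
f(g(y)) = -4*(2y^2 + 5y + 5)^2 + (-5)*(2y^2 + 5y + 5)
(2y^2 + 5y + 5)^2 = 4y^4 + 20y^3 + 45y^2 + 50y + 25
Expand and combine: -16y^4 - 80y^3 - 190y^2 - 225y - 125


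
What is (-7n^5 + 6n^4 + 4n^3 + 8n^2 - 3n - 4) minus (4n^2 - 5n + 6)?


Distribute the minus sign:
  (-7n^5 + 6n^4 + 4n^3 + 8n^2 - 3n - 4)
- (4n^2 - 5n + 6)
Negate second polynomial: -4n^2 + 5n - 6
Add: -7n^5 + 6n^4 + 4n^3 + 4n^2 + 2n - 10


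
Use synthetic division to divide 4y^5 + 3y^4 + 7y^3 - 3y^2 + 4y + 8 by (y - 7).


Synthetic division with c = 7. Coefficients: 4, 3, 7, -3, 4, 8
Bring down 4.
  4 * 7 = 28; 28 + 3 = 31
  31 * 7 = 217; 217 + 7 = 224
  224 * 7 = 1568; 1568 - 3 = 1565
  1565 * 7 = 10955; 10955 + 4 = 10959
  10959 * 7 = 76713; 76713 + 8 = 76721
Quotient: 4y^4 + 31y^3 + 224y^2 + 1565y + 10959, Remainder: 76721


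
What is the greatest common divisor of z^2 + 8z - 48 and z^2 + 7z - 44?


Factor each:
  z^2 + 8z - 48 = (z - 4)(z + 12)
  z^2 + 7z - 44 = (z - 4)(z + 11)
Common monic factor: z - 4


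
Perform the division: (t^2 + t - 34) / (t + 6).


(t^2 + t - 34) / (t + 6)
Step 1: t * (t + 6) = t^2 + 6t; subtract.
Step 2: -5 * (t + 6) = -5t - 30; subtract.
Quotient: t - 5, Remainder: -4


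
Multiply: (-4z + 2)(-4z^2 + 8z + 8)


Distribute each term of the first polynomial:
  (-4z)(-4z^2 + 8z + 8) = 16z^3 - 32z^2 - 32z
  (2)(-4z^2 + 8z + 8) = -8z^2 + 16z + 16
Sum: 16z^3 - 40z^2 - 16z + 16


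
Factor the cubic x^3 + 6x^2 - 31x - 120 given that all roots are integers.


Try integer roots (divisors of -120). x=5: p(5)=0.
Divide out (x - 5): quotient is x^2 + 11x + 24.
Factor the quadratic: (x + 3)(x + 8)
Result: (x - 5)(x + 3)(x + 8)


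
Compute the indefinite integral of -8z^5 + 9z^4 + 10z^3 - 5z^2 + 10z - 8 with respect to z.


Reverse power rule on each term:
  ∫ -8z^5 dz = -(4/3)z^6
  ∫ 9z^4 dz = (9/5)z^5
  ∫ 10z^3 dz = (5/2)z^4
  ∫ -5z^2 dz = -(5/3)z^3
  ∫ 10z dz = 5z^2
  ∫ -8 dz = -8z
F(z) = -(4/3)z^6 + (9/5)z^5 + (5/2)z^4 - (5/3)z^3 + 5z^2 - 8z + C


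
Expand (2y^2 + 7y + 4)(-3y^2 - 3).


Distribute each term of the first polynomial:
  (2y^2)(-3y^2 - 3) = -6y^4 - 6y^2
  (7y)(-3y^2 - 3) = -21y^3 - 21y
  (4)(-3y^2 - 3) = -12y^2 - 12
Sum: -6y^4 - 21y^3 - 18y^2 - 21y - 12


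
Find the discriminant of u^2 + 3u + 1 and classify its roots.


D = b^2 - 4ac = (3)^2 - 4(1)(1) = 9 - 4 = 5
Since D > 0: two distinct irrational roots


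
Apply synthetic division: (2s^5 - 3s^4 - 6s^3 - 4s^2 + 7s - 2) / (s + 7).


Synthetic division with c = -7. Coefficients: 2, -3, -6, -4, 7, -2
Bring down 2.
  2 * -7 = -14; -14 - 3 = -17
  -17 * -7 = 119; 119 - 6 = 113
  113 * -7 = -791; -791 - 4 = -795
  -795 * -7 = 5565; 5565 + 7 = 5572
  5572 * -7 = -39004; -39004 - 2 = -39006
Quotient: 2s^4 - 17s^3 + 113s^2 - 795s + 5572, Remainder: -39006


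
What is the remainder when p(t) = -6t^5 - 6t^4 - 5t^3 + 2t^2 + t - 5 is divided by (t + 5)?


By the Remainder Theorem, the remainder equals p(-5):
  -6*(-5)^5 = 18750
  -6*(-5)^4 = -3750
  -5*(-5)^3 = 625
  2*(-5)^2 = 50
  1*(-5)^1 = -5
  constant: -5
Sum: 18750 - 3750 + 625 + 50 - 5 - 5 = 15665


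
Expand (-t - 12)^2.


Expand (-t - 12)^2 by repeated multiplication:
= t^2 + 24t + 144


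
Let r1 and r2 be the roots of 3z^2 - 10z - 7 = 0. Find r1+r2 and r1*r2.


For az^2+bz+c=0: sum = -b/a, product = c/a.
a=3, b=-10, c=-7
Sum = -(-10)/3 = 10/3
Product = (-7)/3 = -7/3


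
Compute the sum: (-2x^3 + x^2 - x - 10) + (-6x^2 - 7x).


Align terms by degree and add:
  -2x^3 + x^2 - x - 10
  -6x^2 - 7x
= -2x^3 - 5x^2 - 8x - 10


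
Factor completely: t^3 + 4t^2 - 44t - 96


Try integer roots (divisors of -96). t=6: p(6)=0.
Divide out (t - 6): quotient is t^2 + 10t + 16.
Factor the quadratic: (t + 2)(t + 8)
Result: (t - 6)(t + 2)(t + 8)


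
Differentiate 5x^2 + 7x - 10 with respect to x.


Apply the power rule term by term:
  d/dx(5x^2) = 10x
  d/dx(7x) = 7
  d/dx(-10) = 0
p'(x) = 10x + 7


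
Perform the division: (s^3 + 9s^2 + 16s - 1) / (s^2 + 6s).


(s^3 + 9s^2 + 16s - 1) / (s^2 + 6s)
Step 1: s * (s^2 + 6s) = s^3 + 6s^2; subtract.
Step 2: 3 * (s^2 + 6s) = 3s^2 + 18s; subtract.
Quotient: s + 3, Remainder: -2s - 1


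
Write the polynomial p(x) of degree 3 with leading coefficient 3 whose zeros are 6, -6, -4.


p(x) = 3(x - 6)(x + 6)(x + 4)
Expand: 3x^3 + 12x^2 - 108x - 432


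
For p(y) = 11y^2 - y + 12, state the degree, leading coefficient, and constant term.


Highest power of y is 2, with coefficient 11. Constant term is 12.
Degree = 2, leading coefficient = 11, constant term = 12


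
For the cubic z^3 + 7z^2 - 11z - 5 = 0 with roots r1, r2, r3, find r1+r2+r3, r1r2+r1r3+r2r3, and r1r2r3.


Monic cubic z^3+bz^2+cz+d=0: sum=-b, pairwise sum=c, product=-d.
b=7, c=-11, d=-5
r1+r2+r3 = -7
r1r2+r1r3+r2r3 = -11
r1r2r3 = 5


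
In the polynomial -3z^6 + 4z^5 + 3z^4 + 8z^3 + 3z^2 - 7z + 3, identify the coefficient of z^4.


Read off the coefficient of z^4: 3


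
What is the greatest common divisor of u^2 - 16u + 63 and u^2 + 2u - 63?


Factor each:
  u^2 - 16u + 63 = (u - 7)(u - 9)
  u^2 + 2u - 63 = (u - 7)(u + 9)
Common monic factor: u - 7


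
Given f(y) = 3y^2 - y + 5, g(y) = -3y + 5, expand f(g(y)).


Substitute g(y) into f:
f(g(y)) = 3*(-3y + 5)^2 + (-1)*(-3y + 5) + 5
(-3y + 5)^2 = 9y^2 - 30y + 25
Expand and combine: 27y^2 - 87y + 75


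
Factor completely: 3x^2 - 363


Roots satisfy r1 + r2 = -b/a = 0 and r1*r2 = c/a = -121.
So r1 = -11, r2 = 11.
3x^2 - 363 = 3(x - r1)(x - r2) = 3(x + 11)(x - 11)


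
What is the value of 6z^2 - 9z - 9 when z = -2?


Using direct substitution:
  6 * (-2)^2 = 24
  -9 * (-2)^1 = 18
  constant: -9
Sum = 24 + 18 - 9 = 33


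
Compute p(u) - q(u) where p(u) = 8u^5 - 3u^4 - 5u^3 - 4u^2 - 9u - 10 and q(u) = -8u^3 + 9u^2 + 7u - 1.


Distribute the minus sign:
  (8u^5 - 3u^4 - 5u^3 - 4u^2 - 9u - 10)
- (-8u^3 + 9u^2 + 7u - 1)
Negate second polynomial: 8u^3 - 9u^2 - 7u + 1
Add: 8u^5 - 3u^4 + 3u^3 - 13u^2 - 16u - 9


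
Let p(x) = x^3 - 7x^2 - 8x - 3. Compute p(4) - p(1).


p(4) = -83
p(1) = -17
p(4) - p(1) = -83 + 17 = -66


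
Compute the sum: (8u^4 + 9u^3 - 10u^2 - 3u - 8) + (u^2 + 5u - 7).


Align terms by degree and add:
  8u^4 + 9u^3 - 10u^2 - 3u - 8
+ u^2 + 5u - 7
= 8u^4 + 9u^3 - 9u^2 + 2u - 15


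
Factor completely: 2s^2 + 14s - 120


Roots satisfy r1 + r2 = -b/a = -7 and r1*r2 = c/a = -60.
So r1 = -12, r2 = 5.
2s^2 + 14s - 120 = 2(s - r1)(s - r2) = 2(s + 12)(s - 5)


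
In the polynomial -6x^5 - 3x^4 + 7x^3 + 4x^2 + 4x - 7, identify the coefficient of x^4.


Read off the coefficient of x^4: -3


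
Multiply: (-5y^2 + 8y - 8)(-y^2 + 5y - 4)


Distribute each term of the first polynomial:
  (-5y^2)(-y^2 + 5y - 4) = 5y^4 - 25y^3 + 20y^2
  (8y)(-y^2 + 5y - 4) = -8y^3 + 40y^2 - 32y
  (-8)(-y^2 + 5y - 4) = 8y^2 - 40y + 32
Sum: 5y^4 - 33y^3 + 68y^2 - 72y + 32


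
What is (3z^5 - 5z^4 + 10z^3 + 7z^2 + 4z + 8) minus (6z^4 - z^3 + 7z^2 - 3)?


Distribute the minus sign:
  (3z^5 - 5z^4 + 10z^3 + 7z^2 + 4z + 8)
- (6z^4 - z^3 + 7z^2 - 3)
Negate second polynomial: -6z^4 + z^3 - 7z^2 + 3
Add: 3z^5 - 11z^4 + 11z^3 + 4z + 11


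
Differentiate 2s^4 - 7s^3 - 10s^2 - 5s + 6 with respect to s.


Apply the power rule term by term:
  d/ds(2s^4) = 8s^3
  d/ds(-7s^3) = -21s^2
  d/ds(-10s^2) = -20s
  d/ds(-5s) = -5
  d/ds(6) = 0
p'(s) = 8s^3 - 21s^2 - 20s - 5


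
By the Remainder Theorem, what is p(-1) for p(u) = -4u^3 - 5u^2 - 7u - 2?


By the Remainder Theorem, the remainder equals p(-1):
  -4*(-1)^3 = 4
  -5*(-1)^2 = -5
  -7*(-1)^1 = 7
  constant: -2
Sum: 4 - 5 + 7 - 2 = 4


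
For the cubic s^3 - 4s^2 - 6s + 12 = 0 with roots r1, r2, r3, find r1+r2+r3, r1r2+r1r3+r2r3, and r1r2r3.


Monic cubic s^3+bs^2+cs+d=0: sum=-b, pairwise sum=c, product=-d.
b=-4, c=-6, d=12
r1+r2+r3 = 4
r1r2+r1r3+r2r3 = -6
r1r2r3 = -12


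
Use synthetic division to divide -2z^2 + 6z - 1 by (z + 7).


Synthetic division with c = -7. Coefficients: -2, 6, -1
Bring down -2.
  -2 * -7 = 14; 14 + 6 = 20
  20 * -7 = -140; -140 - 1 = -141
Quotient: -2z + 20, Remainder: -141


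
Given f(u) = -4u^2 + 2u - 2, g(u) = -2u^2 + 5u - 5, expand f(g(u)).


Substitute g(u) into f:
f(g(u)) = -4*(-2u^2 + 5u - 5)^2 + 2*(-2u^2 + 5u - 5) + (-2)
(-2u^2 + 5u - 5)^2 = 4u^4 - 20u^3 + 45u^2 - 50u + 25
Expand and combine: -16u^4 + 80u^3 - 184u^2 + 210u - 112


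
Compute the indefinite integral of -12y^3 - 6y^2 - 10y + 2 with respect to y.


Reverse power rule on each term:
  ∫ -12y^3 dy = -3y^4
  ∫ -6y^2 dy = -2y^3
  ∫ -10y dy = -5y^2
  ∫ 2 dy = 2y
F(y) = -3y^4 - 2y^3 - 5y^2 + 2y + C


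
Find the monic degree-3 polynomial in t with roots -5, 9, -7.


p(t) = (t + 5)(t - 9)(t + 7)
Expand: t^3 + 3t^2 - 73t - 315


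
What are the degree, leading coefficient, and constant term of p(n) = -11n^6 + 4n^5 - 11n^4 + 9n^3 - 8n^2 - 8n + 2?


Highest power of n is 6, with coefficient -11. Constant term is 2.
Degree = 6, leading coefficient = -11, constant term = 2


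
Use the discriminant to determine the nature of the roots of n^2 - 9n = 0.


D = b^2 - 4ac = (-9)^2 - 4(1)(0) = 81 = 81
Since D > 0: two distinct rational roots


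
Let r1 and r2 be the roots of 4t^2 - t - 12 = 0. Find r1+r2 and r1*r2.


For at^2+bt+c=0: sum = -b/a, product = c/a.
a=4, b=-1, c=-12
Sum = -(-1)/4 = 1/4
Product = (-12)/4 = -3


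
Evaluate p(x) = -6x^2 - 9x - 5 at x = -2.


Using direct substitution:
  -6 * (-2)^2 = -24
  -9 * (-2)^1 = 18
  constant: -5
Sum = -24 + 18 - 5 = -11


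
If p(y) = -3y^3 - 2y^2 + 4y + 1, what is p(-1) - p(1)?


p(-1) = -2
p(1) = 0
p(-1) - p(1) = -2 = -2


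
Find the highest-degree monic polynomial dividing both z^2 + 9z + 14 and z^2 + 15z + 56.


Factor each:
  z^2 + 9z + 14 = (z + 7)(z + 2)
  z^2 + 15z + 56 = (z + 7)(z + 8)
Common monic factor: z + 7


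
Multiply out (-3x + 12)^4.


Expand (-3x + 12)^4 by repeated multiplication:
  (-3x + 12)^2 = 9x^2 - 72x + 144
  (-3x + 12)^3 = -27x^3 + 324x^2 - 1296x + 1728
= 81x^4 - 1296x^3 + 7776x^2 - 20736x + 20736


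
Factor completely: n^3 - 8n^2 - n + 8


Try integer roots (divisors of 8). n=8: p(8)=0.
Divide out (n - 8): quotient is n^2 - 1.
Factor the quadratic: (n - 1)(n + 1)
Result: (n - 8)(n - 1)(n + 1)


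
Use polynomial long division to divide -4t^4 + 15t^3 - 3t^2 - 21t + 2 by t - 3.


(-4t^4 + 15t^3 - 3t^2 - 21t + 2) / (t - 3)
Step 1: -4t^3 * (t - 3) = -4t^4 + 12t^3; subtract.
Step 2: 3t^2 * (t - 3) = 3t^3 - 9t^2; subtract.
Step 3: 6t * (t - 3) = 6t^2 - 18t; subtract.
Step 4: -3 * (t - 3) = -3t + 9; subtract.
Quotient: -4t^3 + 3t^2 + 6t - 3, Remainder: -7


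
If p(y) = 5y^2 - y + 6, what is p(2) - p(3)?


p(2) = 24
p(3) = 48
p(2) - p(3) = 24 - 48 = -24


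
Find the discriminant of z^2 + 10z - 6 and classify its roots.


D = b^2 - 4ac = (10)^2 - 4(1)(-6) = 100 + 24 = 124
Since D > 0: two distinct irrational roots


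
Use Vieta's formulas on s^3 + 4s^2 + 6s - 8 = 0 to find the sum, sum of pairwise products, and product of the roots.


Monic cubic s^3+bs^2+cs+d=0: sum=-b, pairwise sum=c, product=-d.
b=4, c=6, d=-8
r1+r2+r3 = -4
r1r2+r1r3+r2r3 = 6
r1r2r3 = 8


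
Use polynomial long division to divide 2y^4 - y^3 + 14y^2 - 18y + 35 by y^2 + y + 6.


(2y^4 - y^3 + 14y^2 - 18y + 35) / (y^2 + y + 6)
Step 1: 2y^2 * (y^2 + y + 6) = 2y^4 + 2y^3 + 12y^2; subtract.
Step 2: -3y * (y^2 + y + 6) = -3y^3 - 3y^2 - 18y; subtract.
Step 3: 5 * (y^2 + y + 6) = 5y^2 + 5y + 30; subtract.
Quotient: 2y^2 - 3y + 5, Remainder: -5y + 5


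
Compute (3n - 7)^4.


Expand (3n - 7)^4 by repeated multiplication:
  (3n - 7)^2 = 9n^2 - 42n + 49
  (3n - 7)^3 = 27n^3 - 189n^2 + 441n - 343
= 81n^4 - 756n^3 + 2646n^2 - 4116n + 2401


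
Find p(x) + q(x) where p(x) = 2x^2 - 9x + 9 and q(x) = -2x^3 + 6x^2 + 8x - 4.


Align terms by degree and add:
  2x^2 - 9x + 9
  -2x^3 + 6x^2 + 8x - 4
= -2x^3 + 8x^2 - x + 5


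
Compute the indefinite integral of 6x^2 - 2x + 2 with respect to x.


Reverse power rule on each term:
  ∫ 6x^2 dx = 2x^3
  ∫ -2x dx = -x^2
  ∫ 2 dx = 2x
F(x) = 2x^3 - x^2 + 2x + C


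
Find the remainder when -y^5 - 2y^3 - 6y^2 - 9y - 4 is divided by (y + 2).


By the Remainder Theorem, the remainder equals p(-2):
  -1*(-2)^5 = 32
  0*(-2)^4 = 0
  -2*(-2)^3 = 16
  -6*(-2)^2 = -24
  -9*(-2)^1 = 18
  constant: -4
Sum: 32 + 0 + 16 - 24 + 18 - 4 = 38


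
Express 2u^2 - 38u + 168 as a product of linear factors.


Roots satisfy r1 + r2 = -b/a = 19 and r1*r2 = c/a = 84.
So r1 = 7, r2 = 12.
2u^2 - 38u + 168 = 2(u - r1)(u - r2) = 2(u - 7)(u - 12)


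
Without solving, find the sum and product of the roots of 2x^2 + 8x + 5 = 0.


For ax^2+bx+c=0: sum = -b/a, product = c/a.
a=2, b=8, c=5
Sum = -(8)/2 = -4
Product = (5)/2 = 5/2


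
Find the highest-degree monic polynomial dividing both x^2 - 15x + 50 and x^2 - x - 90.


Factor each:
  x^2 - 15x + 50 = (x - 10)(x - 5)
  x^2 - x - 90 = (x - 10)(x + 9)
Common monic factor: x - 10


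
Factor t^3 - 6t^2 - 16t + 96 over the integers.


Try integer roots (divisors of 96). t=-4: p(-4)=0.
Divide out (t + 4): quotient is t^2 - 10t + 24.
Factor the quadratic: (t - 4)(t - 6)
Result: (t + 4)(t - 4)(t - 6)


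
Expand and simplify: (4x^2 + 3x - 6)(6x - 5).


Distribute each term of the first polynomial:
  (4x^2)(6x - 5) = 24x^3 - 20x^2
  (3x)(6x - 5) = 18x^2 - 15x
  (-6)(6x - 5) = -36x + 30
Sum: 24x^3 - 2x^2 - 51x + 30


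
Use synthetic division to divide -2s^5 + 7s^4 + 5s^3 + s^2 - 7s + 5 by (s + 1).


Synthetic division with c = -1. Coefficients: -2, 7, 5, 1, -7, 5
Bring down -2.
  -2 * -1 = 2; 2 + 7 = 9
  9 * -1 = -9; -9 + 5 = -4
  -4 * -1 = 4; 4 + 1 = 5
  5 * -1 = -5; -5 - 7 = -12
  -12 * -1 = 12; 12 + 5 = 17
Quotient: -2s^4 + 9s^3 - 4s^2 + 5s - 12, Remainder: 17


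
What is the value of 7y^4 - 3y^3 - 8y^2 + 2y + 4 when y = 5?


Using direct substitution:
  7 * (5)^4 = 4375
  -3 * (5)^3 = -375
  -8 * (5)^2 = -200
  2 * (5)^1 = 10
  constant: 4
Sum = 4375 - 375 - 200 + 10 + 4 = 3814


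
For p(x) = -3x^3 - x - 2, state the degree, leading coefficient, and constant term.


Highest power of x is 3, with coefficient -3. Constant term is -2.
Degree = 3, leading coefficient = -3, constant term = -2


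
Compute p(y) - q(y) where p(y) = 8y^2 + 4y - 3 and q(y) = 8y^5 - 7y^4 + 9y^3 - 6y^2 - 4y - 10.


Distribute the minus sign:
  (8y^2 + 4y - 3)
- (8y^5 - 7y^4 + 9y^3 - 6y^2 - 4y - 10)
Negate second polynomial: -8y^5 + 7y^4 - 9y^3 + 6y^2 + 4y + 10
Add: -8y^5 + 7y^4 - 9y^3 + 14y^2 + 8y + 7


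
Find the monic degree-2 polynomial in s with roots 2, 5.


p(s) = (s - 2)(s - 5)
Expand: s^2 - 7s + 10


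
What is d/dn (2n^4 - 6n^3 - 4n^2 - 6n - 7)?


Apply the power rule term by term:
  d/dn(2n^4) = 8n^3
  d/dn(-6n^3) = -18n^2
  d/dn(-4n^2) = -8n
  d/dn(-6n) = -6
  d/dn(-7) = 0
p'(n) = 8n^3 - 18n^2 - 8n - 6


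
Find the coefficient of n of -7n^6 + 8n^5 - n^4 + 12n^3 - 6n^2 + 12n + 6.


Read off the coefficient of n: 12


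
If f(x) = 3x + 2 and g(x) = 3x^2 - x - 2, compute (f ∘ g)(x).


Substitute g(x) into f:
f(g(x)) = 3*(3x^2 - x - 2) + 2
Expand and combine: 9x^2 - 3x - 4


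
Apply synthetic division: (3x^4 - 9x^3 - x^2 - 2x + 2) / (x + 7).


Synthetic division with c = -7. Coefficients: 3, -9, -1, -2, 2
Bring down 3.
  3 * -7 = -21; -21 - 9 = -30
  -30 * -7 = 210; 210 - 1 = 209
  209 * -7 = -1463; -1463 - 2 = -1465
  -1465 * -7 = 10255; 10255 + 2 = 10257
Quotient: 3x^3 - 30x^2 + 209x - 1465, Remainder: 10257


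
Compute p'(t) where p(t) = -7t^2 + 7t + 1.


Apply the power rule term by term:
  d/dt(-7t^2) = -14t
  d/dt(7t) = 7
  d/dt(1) = 0
p'(t) = -14t + 7


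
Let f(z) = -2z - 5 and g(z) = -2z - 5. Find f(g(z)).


Substitute g(z) into f:
f(g(z)) = -2*(-2z - 5) + (-5)
Expand and combine: 4z + 5


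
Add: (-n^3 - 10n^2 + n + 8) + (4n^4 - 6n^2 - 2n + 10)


Align terms by degree and add:
  -n^3 - 10n^2 + n + 8
+ 4n^4 - 6n^2 - 2n + 10
= 4n^4 - n^3 - 16n^2 - n + 18


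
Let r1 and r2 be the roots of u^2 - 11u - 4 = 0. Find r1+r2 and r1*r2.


For au^2+bu+c=0: sum = -b/a, product = c/a.
a=1, b=-11, c=-4
Sum = -(-11)/1 = 11
Product = (-4)/1 = -4


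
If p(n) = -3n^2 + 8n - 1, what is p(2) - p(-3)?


p(2) = 3
p(-3) = -52
p(2) - p(-3) = 3 + 52 = 55


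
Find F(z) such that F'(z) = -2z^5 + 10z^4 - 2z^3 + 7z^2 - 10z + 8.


Reverse power rule on each term:
  ∫ -2z^5 dz = -(1/3)z^6
  ∫ 10z^4 dz = 2z^5
  ∫ -2z^3 dz = -(1/2)z^4
  ∫ 7z^2 dz = (7/3)z^3
  ∫ -10z dz = -5z^2
  ∫ 8 dz = 8z
F(z) = -(1/3)z^6 + 2z^5 - (1/2)z^4 + (7/3)z^3 - 5z^2 + 8z + C


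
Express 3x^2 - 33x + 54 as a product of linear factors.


Roots satisfy r1 + r2 = -b/a = 11 and r1*r2 = c/a = 18.
So r1 = 2, r2 = 9.
3x^2 - 33x + 54 = 3(x - r1)(x - r2) = 3(x - 2)(x - 9)


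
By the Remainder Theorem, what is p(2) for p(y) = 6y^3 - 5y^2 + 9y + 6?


By the Remainder Theorem, the remainder equals p(2):
  6*(2)^3 = 48
  -5*(2)^2 = -20
  9*(2)^1 = 18
  constant: 6
Sum: 48 - 20 + 18 + 6 = 52


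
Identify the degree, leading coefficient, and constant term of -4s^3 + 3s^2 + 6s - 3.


Highest power of s is 3, with coefficient -4. Constant term is -3.
Degree = 3, leading coefficient = -4, constant term = -3


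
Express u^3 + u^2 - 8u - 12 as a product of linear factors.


Try integer roots (divisors of -12). u=3: p(3)=0.
Divide out (u - 3): quotient is u^2 + 4u + 4.
Factor the quadratic: (u + 2)(u + 2)
Result: (u - 3)(u + 2)(u + 2)


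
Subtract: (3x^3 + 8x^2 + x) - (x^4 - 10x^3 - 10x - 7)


Distribute the minus sign:
  (3x^3 + 8x^2 + x)
- (x^4 - 10x^3 - 10x - 7)
Negate second polynomial: -x^4 + 10x^3 + 10x + 7
Add: -x^4 + 13x^3 + 8x^2 + 11x + 7


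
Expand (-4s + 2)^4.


Expand (-4s + 2)^4 by repeated multiplication:
  (-4s + 2)^2 = 16s^2 - 16s + 4
  (-4s + 2)^3 = -64s^3 + 96s^2 - 48s + 8
= 256s^4 - 512s^3 + 384s^2 - 128s + 16


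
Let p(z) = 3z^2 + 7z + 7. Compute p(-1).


Using direct substitution:
  3 * (-1)^2 = 3
  7 * (-1)^1 = -7
  constant: 7
Sum = 3 - 7 + 7 = 3


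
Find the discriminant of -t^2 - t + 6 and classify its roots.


D = b^2 - 4ac = (-1)^2 - 4(-1)(6) = 1 + 24 = 25
Since D > 0: two distinct rational roots


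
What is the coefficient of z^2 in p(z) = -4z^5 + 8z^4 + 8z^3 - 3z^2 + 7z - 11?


Read off the coefficient of z^2: -3


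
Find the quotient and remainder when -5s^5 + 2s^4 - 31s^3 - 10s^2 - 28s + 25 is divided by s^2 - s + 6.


(-5s^5 + 2s^4 - 31s^3 - 10s^2 - 28s + 25) / (s^2 - s + 6)
Step 1: -5s^3 * (s^2 - s + 6) = -5s^5 + 5s^4 - 30s^3; subtract.
Step 2: -3s^2 * (s^2 - s + 6) = -3s^4 + 3s^3 - 18s^2; subtract.
Step 3: -4s * (s^2 - s + 6) = -4s^3 + 4s^2 - 24s; subtract.
Step 4: 4 * (s^2 - s + 6) = 4s^2 - 4s + 24; subtract.
Quotient: -5s^3 - 3s^2 - 4s + 4, Remainder: 1


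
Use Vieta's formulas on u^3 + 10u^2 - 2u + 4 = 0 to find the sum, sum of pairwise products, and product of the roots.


Monic cubic u^3+bu^2+cu+d=0: sum=-b, pairwise sum=c, product=-d.
b=10, c=-2, d=4
r1+r2+r3 = -10
r1r2+r1r3+r2r3 = -2
r1r2r3 = -4


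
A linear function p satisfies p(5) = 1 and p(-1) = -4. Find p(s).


p(s) = ms + b. Using p(5)=1, p(-1)=-4:
m = (1 + 4)/(5 + 1) = 5/6 = 5/6
b = 1 - m*(5) = 1 - 25/6 = -19/6
p(s) = (5/6)s - (19/6)


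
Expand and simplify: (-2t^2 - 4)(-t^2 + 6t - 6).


Distribute each term of the first polynomial:
  (-2t^2)(-t^2 + 6t - 6) = 2t^4 - 12t^3 + 12t^2
  (-4)(-t^2 + 6t - 6) = 4t^2 - 24t + 24
Sum: 2t^4 - 12t^3 + 16t^2 - 24t + 24


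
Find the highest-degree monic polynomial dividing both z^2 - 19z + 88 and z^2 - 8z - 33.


Factor each:
  z^2 - 19z + 88 = (z - 11)(z - 8)
  z^2 - 8z - 33 = (z - 11)(z + 3)
Common monic factor: z - 11


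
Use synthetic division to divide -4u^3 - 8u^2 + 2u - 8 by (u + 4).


Synthetic division with c = -4. Coefficients: -4, -8, 2, -8
Bring down -4.
  -4 * -4 = 16; 16 - 8 = 8
  8 * -4 = -32; -32 + 2 = -30
  -30 * -4 = 120; 120 - 8 = 112
Quotient: -4u^2 + 8u - 30, Remainder: 112


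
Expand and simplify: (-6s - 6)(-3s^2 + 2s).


Distribute each term of the first polynomial:
  (-6s)(-3s^2 + 2s) = 18s^3 - 12s^2
  (-6)(-3s^2 + 2s) = 18s^2 - 12s
Sum: 18s^3 + 6s^2 - 12s


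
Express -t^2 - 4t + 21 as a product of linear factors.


Roots satisfy r1 + r2 = -b/a = -4 and r1*r2 = c/a = -21.
So r1 = 3, r2 = -7.
-t^2 - 4t + 21 = -(t - r1)(t - r2) = -(t - 3)(t + 7)


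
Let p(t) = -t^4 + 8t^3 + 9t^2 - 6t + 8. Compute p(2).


Using direct substitution:
  -1 * (2)^4 = -16
  8 * (2)^3 = 64
  9 * (2)^2 = 36
  -6 * (2)^1 = -12
  constant: 8
Sum = -16 + 64 + 36 - 12 + 8 = 80


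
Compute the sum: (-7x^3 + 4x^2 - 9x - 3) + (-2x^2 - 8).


Align terms by degree and add:
  -7x^3 + 4x^2 - 9x - 3
  -2x^2 - 8
= -7x^3 + 2x^2 - 9x - 11


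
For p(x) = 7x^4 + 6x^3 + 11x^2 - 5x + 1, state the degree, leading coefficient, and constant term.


Highest power of x is 4, with coefficient 7. Constant term is 1.
Degree = 4, leading coefficient = 7, constant term = 1


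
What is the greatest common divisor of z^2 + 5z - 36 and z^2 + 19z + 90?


Factor each:
  z^2 + 5z - 36 = (z + 9)(z - 4)
  z^2 + 19z + 90 = (z + 9)(z + 10)
Common monic factor: z + 9


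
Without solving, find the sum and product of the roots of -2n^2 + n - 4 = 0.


For an^2+bn+c=0: sum = -b/a, product = c/a.
a=-2, b=1, c=-4
Sum = -(1)/-2 = 1/2
Product = (-4)/-2 = 2


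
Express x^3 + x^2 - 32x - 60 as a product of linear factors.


Try integer roots (divisors of -60). x=-5: p(-5)=0.
Divide out (x + 5): quotient is x^2 - 4x - 12.
Factor the quadratic: (x + 2)(x - 6)
Result: (x + 5)(x + 2)(x - 6)


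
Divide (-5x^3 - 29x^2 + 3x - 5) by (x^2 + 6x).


(-5x^3 - 29x^2 + 3x - 5) / (x^2 + 6x)
Step 1: -5x * (x^2 + 6x) = -5x^3 - 30x^2; subtract.
Step 2: 1 * (x^2 + 6x) = x^2 + 6x; subtract.
Quotient: -5x + 1, Remainder: -3x - 5


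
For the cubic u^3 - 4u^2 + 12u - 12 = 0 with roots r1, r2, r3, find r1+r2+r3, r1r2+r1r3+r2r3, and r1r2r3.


Monic cubic u^3+bu^2+cu+d=0: sum=-b, pairwise sum=c, product=-d.
b=-4, c=12, d=-12
r1+r2+r3 = 4
r1r2+r1r3+r2r3 = 12
r1r2r3 = 12


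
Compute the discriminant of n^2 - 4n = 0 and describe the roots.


D = b^2 - 4ac = (-4)^2 - 4(1)(0) = 16 = 16
Since D > 0: two distinct rational roots


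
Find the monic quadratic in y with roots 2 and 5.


p(y) = (y - 2)(y - 5)
Expand: y^2 - 7y + 10


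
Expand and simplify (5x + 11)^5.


Expand (5x + 11)^5 by repeated multiplication:
  (5x + 11)^2 = 25x^2 + 110x + 121
  (5x + 11)^3 = 125x^3 + 825x^2 + 1815x + 1331
  (5x + 11)^4 = 625x^4 + 5500x^3 + 18150x^2 + 26620x + 14641
= 3125x^5 + 34375x^4 + 151250x^3 + 332750x^2 + 366025x + 161051


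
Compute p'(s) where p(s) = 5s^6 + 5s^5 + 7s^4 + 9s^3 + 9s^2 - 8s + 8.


Apply the power rule term by term:
  d/ds(5s^6) = 30s^5
  d/ds(5s^5) = 25s^4
  d/ds(7s^4) = 28s^3
  d/ds(9s^3) = 27s^2
  d/ds(9s^2) = 18s
  d/ds(-8s) = -8
  d/ds(8) = 0
p'(s) = 30s^5 + 25s^4 + 28s^3 + 27s^2 + 18s - 8


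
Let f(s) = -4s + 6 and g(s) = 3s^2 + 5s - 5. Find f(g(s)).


Substitute g(s) into f:
f(g(s)) = -4*(3s^2 + 5s - 5) + 6
Expand and combine: -12s^2 - 20s + 26


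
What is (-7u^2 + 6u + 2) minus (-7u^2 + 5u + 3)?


Distribute the minus sign:
  (-7u^2 + 6u + 2)
- (-7u^2 + 5u + 3)
Negate second polynomial: 7u^2 - 5u - 3
Add: u - 1


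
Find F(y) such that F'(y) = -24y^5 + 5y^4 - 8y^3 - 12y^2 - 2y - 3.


Reverse power rule on each term:
  ∫ -24y^5 dy = -4y^6
  ∫ 5y^4 dy = y^5
  ∫ -8y^3 dy = -2y^4
  ∫ -12y^2 dy = -4y^3
  ∫ -2y dy = -y^2
  ∫ -3 dy = -3y
F(y) = -4y^6 + y^5 - 2y^4 - 4y^3 - y^2 - 3y + C


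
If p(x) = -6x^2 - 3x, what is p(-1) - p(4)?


p(-1) = -3
p(4) = -108
p(-1) - p(4) = -3 + 108 = 105


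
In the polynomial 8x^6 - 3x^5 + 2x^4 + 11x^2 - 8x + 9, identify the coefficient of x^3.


Read off the coefficient of x^3: 0


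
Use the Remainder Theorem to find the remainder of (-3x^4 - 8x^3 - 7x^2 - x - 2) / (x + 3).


By the Remainder Theorem, the remainder equals p(-3):
  -3*(-3)^4 = -243
  -8*(-3)^3 = 216
  -7*(-3)^2 = -63
  -1*(-3)^1 = 3
  constant: -2
Sum: -243 + 216 - 63 + 3 - 2 = -89


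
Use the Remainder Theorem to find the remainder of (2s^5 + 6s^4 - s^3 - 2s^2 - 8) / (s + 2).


By the Remainder Theorem, the remainder equals p(-2):
  2*(-2)^5 = -64
  6*(-2)^4 = 96
  -1*(-2)^3 = 8
  -2*(-2)^2 = -8
  0*(-2)^1 = 0
  constant: -8
Sum: -64 + 96 + 8 - 8 + 0 - 8 = 24


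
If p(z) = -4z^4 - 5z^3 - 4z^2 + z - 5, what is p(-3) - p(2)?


p(-3) = -233
p(2) = -123
p(-3) - p(2) = -233 + 123 = -110


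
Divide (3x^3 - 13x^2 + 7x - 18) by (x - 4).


(3x^3 - 13x^2 + 7x - 18) / (x - 4)
Step 1: 3x^2 * (x - 4) = 3x^3 - 12x^2; subtract.
Step 2: -x * (x - 4) = -x^2 + 4x; subtract.
Step 3: 3 * (x - 4) = 3x - 12; subtract.
Quotient: 3x^2 - x + 3, Remainder: -6


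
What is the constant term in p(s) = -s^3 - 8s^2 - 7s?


Read off the constant term: 0


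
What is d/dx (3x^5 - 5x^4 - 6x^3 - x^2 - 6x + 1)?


Apply the power rule term by term:
  d/dx(3x^5) = 15x^4
  d/dx(-5x^4) = -20x^3
  d/dx(-6x^3) = -18x^2
  d/dx(-x^2) = -2x
  d/dx(-6x) = -6
  d/dx(1) = 0
p'(x) = 15x^4 - 20x^3 - 18x^2 - 2x - 6


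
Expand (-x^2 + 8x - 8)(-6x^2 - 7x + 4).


Distribute each term of the first polynomial:
  (-x^2)(-6x^2 - 7x + 4) = 6x^4 + 7x^3 - 4x^2
  (8x)(-6x^2 - 7x + 4) = -48x^3 - 56x^2 + 32x
  (-8)(-6x^2 - 7x + 4) = 48x^2 + 56x - 32
Sum: 6x^4 - 41x^3 - 12x^2 + 88x - 32


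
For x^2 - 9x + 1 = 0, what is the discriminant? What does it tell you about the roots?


D = b^2 - 4ac = (-9)^2 - 4(1)(1) = 81 - 4 = 77
Since D > 0: two distinct irrational roots


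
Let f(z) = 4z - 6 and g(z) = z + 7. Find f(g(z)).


Substitute g(z) into f:
f(g(z)) = 4*(z + 7) + (-6)
Expand and combine: 4z + 22


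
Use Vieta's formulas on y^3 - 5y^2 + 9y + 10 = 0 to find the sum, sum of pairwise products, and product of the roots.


Monic cubic y^3+by^2+cy+d=0: sum=-b, pairwise sum=c, product=-d.
b=-5, c=9, d=10
r1+r2+r3 = 5
r1r2+r1r3+r2r3 = 9
r1r2r3 = -10


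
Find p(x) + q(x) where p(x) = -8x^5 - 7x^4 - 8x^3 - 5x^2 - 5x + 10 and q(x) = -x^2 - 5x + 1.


Align terms by degree and add:
  -8x^5 - 7x^4 - 8x^3 - 5x^2 - 5x + 10
  -x^2 - 5x + 1
= -8x^5 - 7x^4 - 8x^3 - 6x^2 - 10x + 11


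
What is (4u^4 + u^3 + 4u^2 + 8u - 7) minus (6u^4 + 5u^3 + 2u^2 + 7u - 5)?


Distribute the minus sign:
  (4u^4 + u^3 + 4u^2 + 8u - 7)
- (6u^4 + 5u^3 + 2u^2 + 7u - 5)
Negate second polynomial: -6u^4 - 5u^3 - 2u^2 - 7u + 5
Add: -2u^4 - 4u^3 + 2u^2 + u - 2


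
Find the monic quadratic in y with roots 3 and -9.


p(y) = (y - 3)(y + 9)
Expand: y^2 + 6y - 27


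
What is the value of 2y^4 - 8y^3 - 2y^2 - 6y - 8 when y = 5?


Using direct substitution:
  2 * (5)^4 = 1250
  -8 * (5)^3 = -1000
  -2 * (5)^2 = -50
  -6 * (5)^1 = -30
  constant: -8
Sum = 1250 - 1000 - 50 - 30 - 8 = 162


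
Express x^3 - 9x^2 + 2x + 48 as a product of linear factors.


Try integer roots (divisors of 48). x=-2: p(-2)=0.
Divide out (x + 2): quotient is x^2 - 11x + 24.
Factor the quadratic: (x - 8)(x - 3)
Result: (x + 2)(x - 8)(x - 3)


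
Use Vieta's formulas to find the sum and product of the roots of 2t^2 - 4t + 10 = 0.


For at^2+bt+c=0: sum = -b/a, product = c/a.
a=2, b=-4, c=10
Sum = -(-4)/2 = 2
Product = (10)/2 = 5


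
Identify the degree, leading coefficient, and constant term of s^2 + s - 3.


Highest power of s is 2, with coefficient 1. Constant term is -3.
Degree = 2, leading coefficient = 1, constant term = -3


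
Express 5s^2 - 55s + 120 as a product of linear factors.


Roots satisfy r1 + r2 = -b/a = 11 and r1*r2 = c/a = 24.
So r1 = 8, r2 = 3.
5s^2 - 55s + 120 = 5(s - r1)(s - r2) = 5(s - 8)(s - 3)


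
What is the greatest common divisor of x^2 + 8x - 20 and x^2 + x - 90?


Factor each:
  x^2 + 8x - 20 = (x + 10)(x - 2)
  x^2 + x - 90 = (x + 10)(x - 9)
Common monic factor: x + 10


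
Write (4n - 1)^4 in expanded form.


Expand (4n - 1)^4 by repeated multiplication:
  (4n - 1)^2 = 16n^2 - 8n + 1
  (4n - 1)^3 = 64n^3 - 48n^2 + 12n - 1
= 256n^4 - 256n^3 + 96n^2 - 16n + 1


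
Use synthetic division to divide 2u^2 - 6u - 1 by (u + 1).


Synthetic division with c = -1. Coefficients: 2, -6, -1
Bring down 2.
  2 * -1 = -2; -2 - 6 = -8
  -8 * -1 = 8; 8 - 1 = 7
Quotient: 2u - 8, Remainder: 7


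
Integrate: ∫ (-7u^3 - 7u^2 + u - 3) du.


Reverse power rule on each term:
  ∫ -7u^3 du = -(7/4)u^4
  ∫ -7u^2 du = -(7/3)u^3
  ∫ u du = (1/2)u^2
  ∫ -3 du = -3u
F(u) = -(7/4)u^4 - (7/3)u^3 + (1/2)u^2 - 3u + C


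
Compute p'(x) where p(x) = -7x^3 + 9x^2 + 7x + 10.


Apply the power rule term by term:
  d/dx(-7x^3) = -21x^2
  d/dx(9x^2) = 18x
  d/dx(7x) = 7
  d/dx(10) = 0
p'(x) = -21x^2 + 18x + 7


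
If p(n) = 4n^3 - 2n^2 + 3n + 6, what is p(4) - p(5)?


p(4) = 242
p(5) = 471
p(4) - p(5) = 242 - 471 = -229


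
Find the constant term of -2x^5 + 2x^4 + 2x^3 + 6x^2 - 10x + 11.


Read off the constant term: 11


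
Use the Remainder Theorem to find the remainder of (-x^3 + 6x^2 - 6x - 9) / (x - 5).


By the Remainder Theorem, the remainder equals p(5):
  -1*(5)^3 = -125
  6*(5)^2 = 150
  -6*(5)^1 = -30
  constant: -9
Sum: -125 + 150 - 30 - 9 = -14


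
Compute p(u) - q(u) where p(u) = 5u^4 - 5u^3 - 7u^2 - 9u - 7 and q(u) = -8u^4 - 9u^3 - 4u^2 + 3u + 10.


Distribute the minus sign:
  (5u^4 - 5u^3 - 7u^2 - 9u - 7)
- (-8u^4 - 9u^3 - 4u^2 + 3u + 10)
Negate second polynomial: 8u^4 + 9u^3 + 4u^2 - 3u - 10
Add: 13u^4 + 4u^3 - 3u^2 - 12u - 17


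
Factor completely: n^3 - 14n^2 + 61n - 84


Try integer roots (divisors of -84). n=7: p(7)=0.
Divide out (n - 7): quotient is n^2 - 7n + 12.
Factor the quadratic: (n - 3)(n - 4)
Result: (n - 7)(n - 3)(n - 4)


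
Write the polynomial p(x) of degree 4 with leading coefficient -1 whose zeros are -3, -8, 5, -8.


p(x) = -(x + 3)(x + 8)(x - 5)(x + 8)
Expand: -x^4 - 14x^3 - 17x^2 + 368x + 960


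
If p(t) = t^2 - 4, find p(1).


Using direct substitution:
  1 * (1)^2 = 1
  0 * (1)^1 = 0
  constant: -4
Sum = 1 + 0 - 4 = -3


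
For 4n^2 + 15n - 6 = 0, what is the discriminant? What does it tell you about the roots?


D = b^2 - 4ac = (15)^2 - 4(4)(-6) = 225 + 96 = 321
Since D > 0: two distinct irrational roots


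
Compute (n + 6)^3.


Expand (n + 6)^3 by repeated multiplication:
  (n + 6)^2 = n^2 + 12n + 36
= n^3 + 18n^2 + 108n + 216


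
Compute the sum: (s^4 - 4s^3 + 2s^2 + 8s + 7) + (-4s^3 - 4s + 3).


Align terms by degree and add:
  s^4 - 4s^3 + 2s^2 + 8s + 7
  -4s^3 - 4s + 3
= s^4 - 8s^3 + 2s^2 + 4s + 10


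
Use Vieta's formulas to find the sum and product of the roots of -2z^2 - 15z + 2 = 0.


For az^2+bz+c=0: sum = -b/a, product = c/a.
a=-2, b=-15, c=2
Sum = -(-15)/-2 = -15/2
Product = (2)/-2 = -1


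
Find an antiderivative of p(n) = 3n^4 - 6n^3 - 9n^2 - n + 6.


Reverse power rule on each term:
  ∫ 3n^4 dn = (3/5)n^5
  ∫ -6n^3 dn = -(3/2)n^4
  ∫ -9n^2 dn = -3n^3
  ∫ -n dn = -(1/2)n^2
  ∫ 6 dn = 6n
F(n) = (3/5)n^5 - (3/2)n^4 - 3n^3 - (1/2)n^2 + 6n + C


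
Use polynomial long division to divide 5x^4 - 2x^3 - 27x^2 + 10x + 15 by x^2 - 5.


(5x^4 - 2x^3 - 27x^2 + 10x + 15) / (x^2 - 5)
Step 1: 5x^2 * (x^2 - 5) = 5x^4 - 25x^2; subtract.
Step 2: -2x * (x^2 - 5) = -2x^3 + 10x; subtract.
Step 3: -2 * (x^2 - 5) = -2x^2 + 10; subtract.
Quotient: 5x^2 - 2x - 2, Remainder: 5


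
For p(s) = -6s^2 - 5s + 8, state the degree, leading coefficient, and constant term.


Highest power of s is 2, with coefficient -6. Constant term is 8.
Degree = 2, leading coefficient = -6, constant term = 8


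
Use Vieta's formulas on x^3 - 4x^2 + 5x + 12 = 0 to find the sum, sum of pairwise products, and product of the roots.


Monic cubic x^3+bx^2+cx+d=0: sum=-b, pairwise sum=c, product=-d.
b=-4, c=5, d=12
r1+r2+r3 = 4
r1r2+r1r3+r2r3 = 5
r1r2r3 = -12


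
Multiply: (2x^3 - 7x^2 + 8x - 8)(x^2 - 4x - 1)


Distribute each term of the first polynomial:
  (2x^3)(x^2 - 4x - 1) = 2x^5 - 8x^4 - 2x^3
  (-7x^2)(x^2 - 4x - 1) = -7x^4 + 28x^3 + 7x^2
  (8x)(x^2 - 4x - 1) = 8x^3 - 32x^2 - 8x
  (-8)(x^2 - 4x - 1) = -8x^2 + 32x + 8
Sum: 2x^5 - 15x^4 + 34x^3 - 33x^2 + 24x + 8


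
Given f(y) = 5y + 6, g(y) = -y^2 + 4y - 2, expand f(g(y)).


Substitute g(y) into f:
f(g(y)) = 5*(-y^2 + 4y - 2) + 6
Expand and combine: -5y^2 + 20y - 4


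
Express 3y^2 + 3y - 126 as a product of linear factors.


Roots satisfy r1 + r2 = -b/a = -1 and r1*r2 = c/a = -42.
So r1 = 6, r2 = -7.
3y^2 + 3y - 126 = 3(y - r1)(y - r2) = 3(y - 6)(y + 7)


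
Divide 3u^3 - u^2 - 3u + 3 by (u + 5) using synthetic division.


Synthetic division with c = -5. Coefficients: 3, -1, -3, 3
Bring down 3.
  3 * -5 = -15; -15 - 1 = -16
  -16 * -5 = 80; 80 - 3 = 77
  77 * -5 = -385; -385 + 3 = -382
Quotient: 3u^2 - 16u + 77, Remainder: -382


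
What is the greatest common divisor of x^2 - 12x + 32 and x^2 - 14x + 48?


Factor each:
  x^2 - 12x + 32 = (x - 8)(x - 4)
  x^2 - 14x + 48 = (x - 8)(x - 6)
Common monic factor: x - 8


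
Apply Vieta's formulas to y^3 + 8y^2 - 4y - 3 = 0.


Monic cubic y^3+by^2+cy+d=0: sum=-b, pairwise sum=c, product=-d.
b=8, c=-4, d=-3
r1+r2+r3 = -8
r1r2+r1r3+r2r3 = -4
r1r2r3 = 3


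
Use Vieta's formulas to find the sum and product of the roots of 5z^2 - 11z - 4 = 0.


For az^2+bz+c=0: sum = -b/a, product = c/a.
a=5, b=-11, c=-4
Sum = -(-11)/5 = 11/5
Product = (-4)/5 = -4/5


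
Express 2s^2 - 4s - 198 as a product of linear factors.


Roots satisfy r1 + r2 = -b/a = 2 and r1*r2 = c/a = -99.
So r1 = 11, r2 = -9.
2s^2 - 4s - 198 = 2(s - r1)(s - r2) = 2(s - 11)(s + 9)


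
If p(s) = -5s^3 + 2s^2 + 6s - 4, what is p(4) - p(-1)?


p(4) = -268
p(-1) = -3
p(4) - p(-1) = -268 + 3 = -265


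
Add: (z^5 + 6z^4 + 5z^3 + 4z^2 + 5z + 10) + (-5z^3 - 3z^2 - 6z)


Align terms by degree and add:
  z^5 + 6z^4 + 5z^3 + 4z^2 + 5z + 10
  -5z^3 - 3z^2 - 6z
= z^5 + 6z^4 + z^2 - z + 10


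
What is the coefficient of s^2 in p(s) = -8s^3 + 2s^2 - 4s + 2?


Read off the coefficient of s^2: 2


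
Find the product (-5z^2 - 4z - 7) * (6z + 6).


Distribute each term of the first polynomial:
  (-5z^2)(6z + 6) = -30z^3 - 30z^2
  (-4z)(6z + 6) = -24z^2 - 24z
  (-7)(6z + 6) = -42z - 42
Sum: -30z^3 - 54z^2 - 66z - 42


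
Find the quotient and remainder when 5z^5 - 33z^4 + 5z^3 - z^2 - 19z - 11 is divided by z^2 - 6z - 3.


(5z^5 - 33z^4 + 5z^3 - z^2 - 19z - 11) / (z^2 - 6z - 3)
Step 1: 5z^3 * (z^2 - 6z - 3) = 5z^5 - 30z^4 - 15z^3; subtract.
Step 2: -3z^2 * (z^2 - 6z - 3) = -3z^4 + 18z^3 + 9z^2; subtract.
Step 3: 2z * (z^2 - 6z - 3) = 2z^3 - 12z^2 - 6z; subtract.
Step 4: 2 * (z^2 - 6z - 3) = 2z^2 - 12z - 6; subtract.
Quotient: 5z^3 - 3z^2 + 2z + 2, Remainder: -z - 5


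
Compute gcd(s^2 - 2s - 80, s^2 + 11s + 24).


Factor each:
  s^2 - 2s - 80 = (s + 8)(s - 10)
  s^2 + 11s + 24 = (s + 8)(s + 3)
Common monic factor: s + 8


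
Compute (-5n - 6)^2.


Expand (-5n - 6)^2 by repeated multiplication:
= 25n^2 + 60n + 36


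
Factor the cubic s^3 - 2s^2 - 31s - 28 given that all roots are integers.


Try integer roots (divisors of -28). s=-1: p(-1)=0.
Divide out (s + 1): quotient is s^2 - 3s - 28.
Factor the quadratic: (s - 7)(s + 4)
Result: (s + 1)(s - 7)(s + 4)


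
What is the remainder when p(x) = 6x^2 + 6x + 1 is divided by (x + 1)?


By the Remainder Theorem, the remainder equals p(-1):
  6*(-1)^2 = 6
  6*(-1)^1 = -6
  constant: 1
Sum: 6 - 6 + 1 = 1


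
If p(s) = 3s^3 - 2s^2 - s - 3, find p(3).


Using direct substitution:
  3 * (3)^3 = 81
  -2 * (3)^2 = -18
  -1 * (3)^1 = -3
  constant: -3
Sum = 81 - 18 - 3 - 3 = 57
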